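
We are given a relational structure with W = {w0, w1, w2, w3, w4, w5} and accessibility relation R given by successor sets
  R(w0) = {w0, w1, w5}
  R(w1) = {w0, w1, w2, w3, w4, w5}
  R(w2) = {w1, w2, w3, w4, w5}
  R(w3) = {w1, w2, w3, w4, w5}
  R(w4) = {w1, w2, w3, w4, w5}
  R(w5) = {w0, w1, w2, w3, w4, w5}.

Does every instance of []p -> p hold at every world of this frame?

Yes

The schema T characterises exactly the reflexive frames.
Reflexive: yes — every world is R-related to itself.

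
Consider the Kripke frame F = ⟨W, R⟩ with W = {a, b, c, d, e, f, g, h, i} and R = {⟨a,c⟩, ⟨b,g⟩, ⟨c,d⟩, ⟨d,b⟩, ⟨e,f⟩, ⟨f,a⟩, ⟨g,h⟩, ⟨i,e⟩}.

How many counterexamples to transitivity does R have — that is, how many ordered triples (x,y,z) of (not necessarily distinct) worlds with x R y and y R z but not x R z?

Enumerating: (a,c,d), (b,g,h), (c,d,b), (d,b,g), (e,f,a), (f,a,c), (i,e,f).

7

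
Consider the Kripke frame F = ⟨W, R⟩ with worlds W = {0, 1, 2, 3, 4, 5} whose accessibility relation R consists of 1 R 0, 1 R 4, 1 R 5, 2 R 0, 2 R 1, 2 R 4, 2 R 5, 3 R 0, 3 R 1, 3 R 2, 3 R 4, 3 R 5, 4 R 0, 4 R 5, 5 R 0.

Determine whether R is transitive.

Transitive: yes — every two-step R-path is closed by a direct edge.

Yes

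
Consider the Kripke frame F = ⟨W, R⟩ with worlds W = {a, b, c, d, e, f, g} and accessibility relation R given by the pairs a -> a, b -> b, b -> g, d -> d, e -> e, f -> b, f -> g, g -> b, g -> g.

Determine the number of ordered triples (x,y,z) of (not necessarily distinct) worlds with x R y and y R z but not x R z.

R is transitive; there are no such tuples.

0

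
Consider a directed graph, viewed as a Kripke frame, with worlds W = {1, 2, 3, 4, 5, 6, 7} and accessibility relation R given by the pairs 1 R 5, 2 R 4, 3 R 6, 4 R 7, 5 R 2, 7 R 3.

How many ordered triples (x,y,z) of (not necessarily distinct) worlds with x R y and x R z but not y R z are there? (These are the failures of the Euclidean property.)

6

Enumerating: (1,5,5), (2,4,4), (3,6,6), (4,7,7), (5,2,2), (7,3,3).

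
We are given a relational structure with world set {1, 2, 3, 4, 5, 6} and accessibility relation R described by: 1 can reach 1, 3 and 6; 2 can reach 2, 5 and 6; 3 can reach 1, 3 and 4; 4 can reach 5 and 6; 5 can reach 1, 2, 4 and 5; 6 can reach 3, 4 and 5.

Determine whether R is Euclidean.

No

Euclidean: no — 1 R 3 and 1 R 6, but not 3 R 6.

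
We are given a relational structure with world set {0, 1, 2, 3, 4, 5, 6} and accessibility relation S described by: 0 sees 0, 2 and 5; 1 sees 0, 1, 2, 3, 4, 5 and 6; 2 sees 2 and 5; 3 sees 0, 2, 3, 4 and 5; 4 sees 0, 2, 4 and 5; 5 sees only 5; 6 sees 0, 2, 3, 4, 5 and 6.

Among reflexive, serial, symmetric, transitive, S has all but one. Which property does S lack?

Reflexive: yes — every world is S-related to itself.
Serial: yes — every world has a successor (e.g. 0 S 0).
Symmetric: no — 0 S 2 but not 2 S 0.
Transitive: yes — every two-step S-path is closed by a direct edge.
Only symmetric fails.

symmetric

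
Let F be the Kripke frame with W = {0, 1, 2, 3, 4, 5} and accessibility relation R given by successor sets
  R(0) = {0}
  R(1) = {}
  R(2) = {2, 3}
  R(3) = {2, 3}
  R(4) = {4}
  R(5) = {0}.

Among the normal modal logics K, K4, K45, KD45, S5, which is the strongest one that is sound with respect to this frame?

Transitive (axiom 4): yes — every two-step R-path is closed by a direct edge.
Euclidean (axiom 5): yes — any two successors of a common world are R-related.
Serial (axiom D): no — 1 has no R-successor.
Reflexive (axiom T): no — 1 is not related to itself.
So F validates K, K4, K45; KD45 would additionally require R to be serial. The strongest is K45.

K45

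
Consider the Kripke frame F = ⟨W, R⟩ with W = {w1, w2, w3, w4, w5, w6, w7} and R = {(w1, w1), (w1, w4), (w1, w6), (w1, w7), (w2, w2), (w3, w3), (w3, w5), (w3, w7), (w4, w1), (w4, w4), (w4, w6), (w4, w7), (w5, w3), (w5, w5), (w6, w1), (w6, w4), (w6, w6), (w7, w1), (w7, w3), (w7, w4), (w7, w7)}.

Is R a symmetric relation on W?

Symmetric: yes — every pair in R has its reverse in R.

Yes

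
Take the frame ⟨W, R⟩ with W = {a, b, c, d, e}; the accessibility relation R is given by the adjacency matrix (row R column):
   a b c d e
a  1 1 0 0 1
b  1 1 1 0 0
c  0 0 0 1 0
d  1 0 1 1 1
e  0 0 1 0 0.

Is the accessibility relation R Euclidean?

Euclidean: no — a R b and a R e, but not b R e.

No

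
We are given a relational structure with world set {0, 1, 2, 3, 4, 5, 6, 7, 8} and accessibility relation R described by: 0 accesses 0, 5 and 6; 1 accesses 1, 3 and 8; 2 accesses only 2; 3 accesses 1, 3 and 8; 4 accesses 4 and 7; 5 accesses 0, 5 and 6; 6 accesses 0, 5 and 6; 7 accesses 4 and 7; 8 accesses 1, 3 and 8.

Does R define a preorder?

Yes

Reflexive: yes — every world is R-related to itself.
Transitive: yes — every two-step R-path is closed by a direct edge.
So R is a preorder.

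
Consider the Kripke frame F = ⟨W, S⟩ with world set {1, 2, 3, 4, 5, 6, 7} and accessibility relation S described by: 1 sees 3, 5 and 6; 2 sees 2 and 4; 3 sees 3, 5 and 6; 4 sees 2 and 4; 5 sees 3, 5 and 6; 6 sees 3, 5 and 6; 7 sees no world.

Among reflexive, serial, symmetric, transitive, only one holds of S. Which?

Reflexive: no — 1 is not related to itself.
Serial: no — 7 has no S-successor.
Symmetric: no — 1 S 3 but not 3 S 1.
Transitive: yes — every two-step S-path is closed by a direct edge.
Only transitive holds.

transitive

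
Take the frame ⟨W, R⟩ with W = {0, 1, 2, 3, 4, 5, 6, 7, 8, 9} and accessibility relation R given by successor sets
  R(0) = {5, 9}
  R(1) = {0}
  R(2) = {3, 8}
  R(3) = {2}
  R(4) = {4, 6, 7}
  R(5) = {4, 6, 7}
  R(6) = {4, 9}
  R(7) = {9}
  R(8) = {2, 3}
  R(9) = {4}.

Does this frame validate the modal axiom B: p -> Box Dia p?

No

Axiom B corresponds to the accessibility relation being symmetric.
Symmetric: no — 0 R 5 but not 5 R 0.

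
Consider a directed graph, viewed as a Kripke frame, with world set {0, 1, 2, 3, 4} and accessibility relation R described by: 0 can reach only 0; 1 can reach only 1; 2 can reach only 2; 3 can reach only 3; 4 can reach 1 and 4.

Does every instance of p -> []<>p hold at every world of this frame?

Axiom B corresponds to the accessibility relation being symmetric.
Symmetric: no — 4 R 1 but not 1 R 4.

No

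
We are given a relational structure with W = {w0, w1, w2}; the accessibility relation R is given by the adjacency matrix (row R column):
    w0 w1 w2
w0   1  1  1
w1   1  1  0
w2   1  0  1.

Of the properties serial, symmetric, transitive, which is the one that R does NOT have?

transitive

Serial: yes — every world has a successor (e.g. w0 R w0).
Symmetric: yes — every pair in R has its reverse in R.
Transitive: no — w1 R w0 and w0 R w2, but not w1 R w2.
Only transitive fails.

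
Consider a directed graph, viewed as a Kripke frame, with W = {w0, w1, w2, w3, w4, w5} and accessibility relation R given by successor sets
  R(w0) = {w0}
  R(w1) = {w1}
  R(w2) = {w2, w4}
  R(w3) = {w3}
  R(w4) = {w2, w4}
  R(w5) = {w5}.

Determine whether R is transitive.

Transitive: yes — every two-step R-path is closed by a direct edge.

Yes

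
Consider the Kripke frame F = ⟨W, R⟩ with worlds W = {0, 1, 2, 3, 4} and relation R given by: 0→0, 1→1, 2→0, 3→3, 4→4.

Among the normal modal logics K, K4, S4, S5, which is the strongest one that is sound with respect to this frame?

Transitive (axiom 4): yes — every two-step R-path is closed by a direct edge.
Reflexive (axiom T): no — 2 is not related to itself.
Euclidean (axiom 5): yes — any two successors of a common world are R-related.
So F validates K, K4; S4 would additionally require R to be reflexive. The strongest is K4.

K4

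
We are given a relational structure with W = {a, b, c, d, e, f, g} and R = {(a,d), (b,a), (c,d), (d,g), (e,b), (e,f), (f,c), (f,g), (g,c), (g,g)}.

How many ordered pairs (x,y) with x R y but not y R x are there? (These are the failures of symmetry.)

Enumerating: (a,d), (b,a), (c,d), (d,g), (e,b), (e,f), (f,c), (f,g), (g,c).

9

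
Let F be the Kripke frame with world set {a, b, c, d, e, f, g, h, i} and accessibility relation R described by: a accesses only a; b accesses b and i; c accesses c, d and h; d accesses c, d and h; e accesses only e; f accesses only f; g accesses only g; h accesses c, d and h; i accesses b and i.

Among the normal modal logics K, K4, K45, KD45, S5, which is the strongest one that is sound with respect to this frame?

S5

Transitive (axiom 4): yes — every two-step R-path is closed by a direct edge.
Euclidean (axiom 5): yes — any two successors of a common world are R-related.
Serial (axiom D): yes — every world has a successor (e.g. a R a).
Reflexive (axiom T): yes — every world is R-related to itself.
So F validates K, K4, K45, KD45, S5. The strongest is S5.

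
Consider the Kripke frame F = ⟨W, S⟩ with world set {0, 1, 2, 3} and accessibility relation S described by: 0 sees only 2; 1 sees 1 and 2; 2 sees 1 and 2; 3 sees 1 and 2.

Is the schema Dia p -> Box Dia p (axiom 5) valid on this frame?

Yes

Axiom 5 corresponds to the accessibility relation being Euclidean.
Euclidean: yes — any two successors of a common world are S-related.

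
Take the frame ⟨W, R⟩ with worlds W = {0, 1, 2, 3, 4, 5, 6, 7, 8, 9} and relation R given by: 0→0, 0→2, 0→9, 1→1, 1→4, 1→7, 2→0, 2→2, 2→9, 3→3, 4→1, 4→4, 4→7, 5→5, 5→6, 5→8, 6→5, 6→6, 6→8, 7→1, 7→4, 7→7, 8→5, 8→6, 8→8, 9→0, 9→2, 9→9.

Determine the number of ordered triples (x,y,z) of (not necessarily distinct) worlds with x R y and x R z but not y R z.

0

R is Euclidean; there are no such tuples.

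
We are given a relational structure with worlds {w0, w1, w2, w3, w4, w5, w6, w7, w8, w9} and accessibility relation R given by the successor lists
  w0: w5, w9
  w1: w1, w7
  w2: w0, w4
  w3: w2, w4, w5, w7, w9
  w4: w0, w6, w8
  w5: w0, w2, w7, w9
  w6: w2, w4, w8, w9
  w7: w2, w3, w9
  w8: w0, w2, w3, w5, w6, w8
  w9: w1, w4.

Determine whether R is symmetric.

No

Symmetric: no — w0 R w9 but not w9 R w0.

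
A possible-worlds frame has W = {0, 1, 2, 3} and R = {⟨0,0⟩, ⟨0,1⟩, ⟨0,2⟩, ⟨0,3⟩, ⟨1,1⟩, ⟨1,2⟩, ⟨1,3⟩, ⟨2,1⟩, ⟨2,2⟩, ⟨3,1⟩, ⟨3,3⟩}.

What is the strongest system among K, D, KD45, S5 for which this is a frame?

D

Serial (axiom D): yes — every world has a successor (e.g. 0 R 0).
Euclidean (axiom 5): no — 0 R 2 and 0 R 3, but not 2 R 3.
Transitive (axiom 4): no — 2 R 1 and 1 R 3, but not 2 R 3.
Reflexive (axiom T): yes — every world is R-related to itself.
So F validates K, D; KD45 would additionally require R to be Euclidean and transitive. The strongest is D.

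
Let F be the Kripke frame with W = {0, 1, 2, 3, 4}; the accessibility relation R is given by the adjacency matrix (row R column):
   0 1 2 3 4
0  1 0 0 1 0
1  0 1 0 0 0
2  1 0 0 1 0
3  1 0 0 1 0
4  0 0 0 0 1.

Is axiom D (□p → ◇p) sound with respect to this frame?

By correspondence theory, D is valid on a frame iff R is serial.
Serial: yes — every world has a successor (e.g. 0 R 0).

Yes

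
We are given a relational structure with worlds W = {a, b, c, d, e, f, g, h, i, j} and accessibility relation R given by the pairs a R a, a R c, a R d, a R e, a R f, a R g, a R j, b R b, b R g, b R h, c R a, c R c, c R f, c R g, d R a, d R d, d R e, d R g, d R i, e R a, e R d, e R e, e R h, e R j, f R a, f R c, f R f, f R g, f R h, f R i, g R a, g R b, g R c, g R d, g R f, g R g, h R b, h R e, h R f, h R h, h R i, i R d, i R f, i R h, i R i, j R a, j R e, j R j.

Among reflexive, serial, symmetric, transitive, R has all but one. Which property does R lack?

Reflexive: yes — every world is R-related to itself.
Serial: yes — every world has a successor (e.g. a R a).
Symmetric: yes — every pair in R has its reverse in R.
Transitive: no — a R d and d R i, but not a R i.
Only transitive fails.

transitive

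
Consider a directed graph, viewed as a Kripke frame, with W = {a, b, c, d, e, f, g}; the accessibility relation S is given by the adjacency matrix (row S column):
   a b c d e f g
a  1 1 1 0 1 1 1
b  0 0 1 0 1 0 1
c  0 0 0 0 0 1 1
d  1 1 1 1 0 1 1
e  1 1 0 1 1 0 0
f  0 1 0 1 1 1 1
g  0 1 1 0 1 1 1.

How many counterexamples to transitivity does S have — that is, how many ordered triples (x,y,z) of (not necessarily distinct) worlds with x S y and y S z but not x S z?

34

Enumerating: (a,e,d), (a,f,d), (b,c,f), (b,e,a), (b,e,b), (b,e,d), (b,g,b), (b,g,f), (c,f,b), (c,f,d), (c,f,e), (c,g,b), … and 22 more.
Total: 34.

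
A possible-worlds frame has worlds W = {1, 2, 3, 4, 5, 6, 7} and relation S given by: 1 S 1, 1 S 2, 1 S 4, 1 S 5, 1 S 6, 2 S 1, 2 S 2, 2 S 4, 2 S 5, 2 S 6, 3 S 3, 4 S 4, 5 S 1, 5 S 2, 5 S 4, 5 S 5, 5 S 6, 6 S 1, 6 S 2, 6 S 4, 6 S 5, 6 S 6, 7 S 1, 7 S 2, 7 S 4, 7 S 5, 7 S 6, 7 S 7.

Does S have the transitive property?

Yes

Transitive: yes — every two-step S-path is closed by a direct edge.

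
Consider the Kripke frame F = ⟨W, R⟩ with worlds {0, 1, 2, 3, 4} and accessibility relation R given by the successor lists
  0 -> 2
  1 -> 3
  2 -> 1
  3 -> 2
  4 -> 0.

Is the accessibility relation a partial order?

No

Reflexive: no — 0 is not related to itself.
Transitive: no — 0 R 2 and 2 R 1, but not 0 R 1.
Antisymmetric: yes — no distinct pair is related both ways.
So R is not a partial order.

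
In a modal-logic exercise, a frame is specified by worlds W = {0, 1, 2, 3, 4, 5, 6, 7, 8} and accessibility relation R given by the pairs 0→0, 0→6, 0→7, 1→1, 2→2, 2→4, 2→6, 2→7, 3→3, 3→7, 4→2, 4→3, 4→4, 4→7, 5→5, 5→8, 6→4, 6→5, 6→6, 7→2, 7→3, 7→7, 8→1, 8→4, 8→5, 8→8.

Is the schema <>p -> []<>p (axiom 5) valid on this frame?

The schema 5 characterises exactly the Euclidean frames.
Euclidean: no — 0 R 6 and 0 R 7, but not 6 R 7.

No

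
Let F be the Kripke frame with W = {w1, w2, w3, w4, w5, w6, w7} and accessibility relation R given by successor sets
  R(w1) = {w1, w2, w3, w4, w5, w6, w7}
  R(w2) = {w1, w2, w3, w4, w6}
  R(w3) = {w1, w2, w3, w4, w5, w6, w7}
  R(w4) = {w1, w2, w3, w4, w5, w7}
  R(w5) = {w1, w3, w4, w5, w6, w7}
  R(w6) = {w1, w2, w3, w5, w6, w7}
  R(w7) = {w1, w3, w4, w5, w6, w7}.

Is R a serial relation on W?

Yes

Serial: yes — every world has a successor (e.g. w1 R w1).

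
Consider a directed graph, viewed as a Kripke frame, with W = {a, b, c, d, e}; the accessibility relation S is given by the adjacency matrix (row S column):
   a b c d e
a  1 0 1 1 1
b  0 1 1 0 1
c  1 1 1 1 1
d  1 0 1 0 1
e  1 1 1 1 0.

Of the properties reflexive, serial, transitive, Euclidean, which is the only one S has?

serial

Reflexive: no — d is not related to itself.
Serial: yes — every world has a successor (e.g. a S a).
Transitive: no — a S c and c S b, but not a S b.
Euclidean: no — c S a and c S b, but not a S b.
Only serial holds.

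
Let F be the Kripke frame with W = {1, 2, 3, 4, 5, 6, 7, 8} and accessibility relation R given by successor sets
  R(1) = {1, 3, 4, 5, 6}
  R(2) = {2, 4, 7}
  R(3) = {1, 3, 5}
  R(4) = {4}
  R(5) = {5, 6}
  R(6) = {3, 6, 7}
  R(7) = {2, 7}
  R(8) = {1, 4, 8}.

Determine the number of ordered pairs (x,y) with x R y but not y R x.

Enumerating: (1,4), (1,5), (1,6), (2,4), (3,5), (5,6), (6,3), (6,7), (8,1), (8,4).

10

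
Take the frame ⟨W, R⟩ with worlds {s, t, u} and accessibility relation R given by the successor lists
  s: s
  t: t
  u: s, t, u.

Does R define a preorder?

Reflexive: yes — every world is R-related to itself.
Transitive: yes — every two-step R-path is closed by a direct edge.
So R is a preorder.

Yes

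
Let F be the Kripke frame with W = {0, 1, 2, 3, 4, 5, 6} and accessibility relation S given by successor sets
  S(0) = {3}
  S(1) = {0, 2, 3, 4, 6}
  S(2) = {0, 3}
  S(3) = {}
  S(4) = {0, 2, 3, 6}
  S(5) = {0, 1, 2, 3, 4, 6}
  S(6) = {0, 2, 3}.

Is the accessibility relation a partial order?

No

Reflexive: no — 0 is not related to itself.
Transitive: yes — every two-step S-path is closed by a direct edge.
Antisymmetric: yes — no distinct pair is related both ways.
So S is not a partial order.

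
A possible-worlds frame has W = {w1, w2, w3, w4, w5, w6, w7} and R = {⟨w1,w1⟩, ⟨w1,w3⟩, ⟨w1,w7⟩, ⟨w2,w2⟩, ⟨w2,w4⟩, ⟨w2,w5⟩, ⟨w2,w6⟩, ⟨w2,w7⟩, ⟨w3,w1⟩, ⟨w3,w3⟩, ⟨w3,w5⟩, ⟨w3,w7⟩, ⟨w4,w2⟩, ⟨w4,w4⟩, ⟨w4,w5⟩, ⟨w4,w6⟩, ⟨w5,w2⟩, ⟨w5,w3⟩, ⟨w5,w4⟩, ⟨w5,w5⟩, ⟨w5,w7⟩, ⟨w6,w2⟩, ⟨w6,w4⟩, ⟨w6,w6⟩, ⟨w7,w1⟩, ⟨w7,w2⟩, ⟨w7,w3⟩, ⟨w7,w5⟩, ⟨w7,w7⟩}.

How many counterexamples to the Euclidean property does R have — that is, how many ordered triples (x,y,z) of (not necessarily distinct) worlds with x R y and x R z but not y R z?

Enumerating: (w2,w4,w7), (w2,w5,w6), (w2,w6,w5), (w2,w6,w7), (w2,w7,w4), (w2,w7,w6), (w3,w1,w5), (w3,w5,w1), (w4,w5,w6), (w4,w6,w5), (w5,w2,w3), (w5,w3,w2), … and 10 more.
Total: 22.

22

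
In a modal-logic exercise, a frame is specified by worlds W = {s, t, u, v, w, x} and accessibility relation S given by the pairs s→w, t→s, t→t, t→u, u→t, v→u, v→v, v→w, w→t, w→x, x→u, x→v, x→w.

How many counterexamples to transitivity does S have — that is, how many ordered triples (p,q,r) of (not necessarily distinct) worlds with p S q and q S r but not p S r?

16

Enumerating: (s,w,t), (s,w,x), (t,s,w), (u,t,s), (u,t,u), (v,u,t), (v,w,t), (v,w,x), (w,t,s), (w,t,u), (w,x,u), (w,x,v), (w,x,w), (x,u,t), (x,w,t), (x,w,x).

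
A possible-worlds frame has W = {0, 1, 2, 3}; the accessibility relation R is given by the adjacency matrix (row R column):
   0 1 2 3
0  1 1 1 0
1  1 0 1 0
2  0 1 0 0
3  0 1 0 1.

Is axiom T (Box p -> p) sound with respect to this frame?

No

The schema T characterises exactly the reflexive frames.
Reflexive: no — 1 is not related to itself.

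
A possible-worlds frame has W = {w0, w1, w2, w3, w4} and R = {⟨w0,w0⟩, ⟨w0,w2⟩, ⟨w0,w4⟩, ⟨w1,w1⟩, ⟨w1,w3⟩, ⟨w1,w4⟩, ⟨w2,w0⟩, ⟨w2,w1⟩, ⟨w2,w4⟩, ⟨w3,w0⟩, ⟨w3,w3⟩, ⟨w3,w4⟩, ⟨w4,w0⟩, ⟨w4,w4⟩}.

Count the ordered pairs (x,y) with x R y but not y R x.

6

Enumerating: (w1,w3), (w1,w4), (w2,w1), (w2,w4), (w3,w0), (w3,w4).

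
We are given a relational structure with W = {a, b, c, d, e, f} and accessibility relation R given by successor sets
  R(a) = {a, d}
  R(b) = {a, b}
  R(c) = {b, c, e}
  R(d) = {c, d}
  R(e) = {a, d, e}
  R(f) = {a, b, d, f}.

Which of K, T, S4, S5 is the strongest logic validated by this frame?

T

Reflexive (axiom T): yes — every world is R-related to itself.
Transitive (axiom 4): no — a R d and d R c, but not a R c.
Euclidean (axiom 5): no — c R b and c R e, but not b R e.
So F validates K, T; S4 would additionally require R to be transitive. The strongest is T.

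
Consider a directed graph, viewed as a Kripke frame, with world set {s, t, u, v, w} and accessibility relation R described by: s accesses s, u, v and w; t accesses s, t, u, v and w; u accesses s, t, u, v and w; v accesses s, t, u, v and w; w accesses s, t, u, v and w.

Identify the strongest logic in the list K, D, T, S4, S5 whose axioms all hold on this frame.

T

Serial (axiom D): yes — every world has a successor (e.g. s R s).
Reflexive (axiom T): yes — every world is R-related to itself.
Transitive (axiom 4): no — s R u and u R t, but not s R t.
Euclidean (axiom 5): no — u R s and u R t, but not s R t.
So F validates K, D, T; S4 would additionally require R to be transitive. The strongest is T.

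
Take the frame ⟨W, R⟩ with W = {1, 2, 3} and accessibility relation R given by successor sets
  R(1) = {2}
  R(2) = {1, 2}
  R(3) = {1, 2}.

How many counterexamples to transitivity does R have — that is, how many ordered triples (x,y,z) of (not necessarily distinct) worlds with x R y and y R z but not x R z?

Enumerating: (1,2,1).

1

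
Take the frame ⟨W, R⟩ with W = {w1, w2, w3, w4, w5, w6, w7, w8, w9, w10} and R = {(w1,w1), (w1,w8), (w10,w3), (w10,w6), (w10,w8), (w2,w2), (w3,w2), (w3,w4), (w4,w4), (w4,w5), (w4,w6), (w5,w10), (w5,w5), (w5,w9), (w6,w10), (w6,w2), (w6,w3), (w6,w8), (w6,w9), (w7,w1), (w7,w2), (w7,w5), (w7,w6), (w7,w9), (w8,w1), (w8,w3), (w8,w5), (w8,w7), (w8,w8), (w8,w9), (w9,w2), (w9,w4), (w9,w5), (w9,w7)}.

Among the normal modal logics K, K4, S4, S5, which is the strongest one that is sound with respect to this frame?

Transitive (axiom 4): no — w1 R w8 and w8 R w3, but not w1 R w3.
Reflexive (axiom T): no — w3 is not related to itself.
Euclidean (axiom 5): no — w10 R w3 and w10 R w6, but not w3 R w6.
So F validates K; K4 would additionally require R to be transitive. The strongest is K.

K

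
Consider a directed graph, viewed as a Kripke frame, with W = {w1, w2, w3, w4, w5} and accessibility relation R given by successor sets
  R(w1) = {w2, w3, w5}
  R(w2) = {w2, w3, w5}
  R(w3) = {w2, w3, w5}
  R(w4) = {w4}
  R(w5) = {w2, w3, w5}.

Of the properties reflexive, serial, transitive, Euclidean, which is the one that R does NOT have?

reflexive

Reflexive: no — w1 is not related to itself.
Serial: yes — every world has a successor (e.g. w1 R w2).
Transitive: yes — every two-step R-path is closed by a direct edge.
Euclidean: yes — any two successors of a common world are R-related.
Only reflexive fails.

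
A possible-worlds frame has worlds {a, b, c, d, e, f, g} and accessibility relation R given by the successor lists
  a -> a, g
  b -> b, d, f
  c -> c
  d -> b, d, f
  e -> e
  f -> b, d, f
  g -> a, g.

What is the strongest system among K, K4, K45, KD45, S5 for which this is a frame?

S5

Transitive (axiom 4): yes — every two-step R-path is closed by a direct edge.
Euclidean (axiom 5): yes — any two successors of a common world are R-related.
Serial (axiom D): yes — every world has a successor (e.g. a R a).
Reflexive (axiom T): yes — every world is R-related to itself.
So F validates K, K4, K45, KD45, S5. The strongest is S5.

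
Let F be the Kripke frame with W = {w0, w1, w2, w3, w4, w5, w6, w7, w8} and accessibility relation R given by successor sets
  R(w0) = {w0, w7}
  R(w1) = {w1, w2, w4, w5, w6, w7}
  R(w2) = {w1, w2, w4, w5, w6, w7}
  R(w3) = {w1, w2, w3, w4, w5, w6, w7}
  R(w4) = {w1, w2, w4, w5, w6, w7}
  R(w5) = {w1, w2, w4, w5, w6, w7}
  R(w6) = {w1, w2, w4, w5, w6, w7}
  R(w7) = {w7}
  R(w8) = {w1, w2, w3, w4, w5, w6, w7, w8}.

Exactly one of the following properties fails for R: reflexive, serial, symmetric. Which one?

Reflexive: yes — every world is R-related to itself.
Serial: yes — every world has a successor (e.g. w0 R w0).
Symmetric: no — w0 R w7 but not w7 R w0.
Only symmetric fails.

symmetric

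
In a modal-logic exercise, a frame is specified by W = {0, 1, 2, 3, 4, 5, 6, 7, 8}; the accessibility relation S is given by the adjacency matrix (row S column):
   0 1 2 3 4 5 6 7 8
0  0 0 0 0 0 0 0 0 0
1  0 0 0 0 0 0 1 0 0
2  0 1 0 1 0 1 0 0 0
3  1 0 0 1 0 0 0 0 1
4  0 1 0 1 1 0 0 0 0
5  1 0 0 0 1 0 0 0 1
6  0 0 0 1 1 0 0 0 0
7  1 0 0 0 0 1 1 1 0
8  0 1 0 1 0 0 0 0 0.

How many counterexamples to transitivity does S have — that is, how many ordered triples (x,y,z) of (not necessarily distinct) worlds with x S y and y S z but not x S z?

26

Enumerating: (1,6,3), (1,6,4), (2,1,6), (2,3,0), (2,3,8), (2,5,0), (2,5,4), (2,5,8), (3,8,1), (4,1,6), (4,3,0), (4,3,8), … and 14 more.
Total: 26.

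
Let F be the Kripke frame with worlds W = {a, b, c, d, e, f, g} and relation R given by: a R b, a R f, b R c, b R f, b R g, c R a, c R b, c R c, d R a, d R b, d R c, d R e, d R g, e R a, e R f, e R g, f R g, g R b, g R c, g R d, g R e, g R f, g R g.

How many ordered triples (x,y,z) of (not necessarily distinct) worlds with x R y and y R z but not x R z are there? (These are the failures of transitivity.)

Enumerating: (a,b,c), (a,b,g), (a,f,g), (b,c,a), (b,c,b), (b,g,b), (b,g,d), (b,g,e), (c,a,f), (c,b,f), (c,b,g), (d,a,f), … and 17 more.
Total: 29.

29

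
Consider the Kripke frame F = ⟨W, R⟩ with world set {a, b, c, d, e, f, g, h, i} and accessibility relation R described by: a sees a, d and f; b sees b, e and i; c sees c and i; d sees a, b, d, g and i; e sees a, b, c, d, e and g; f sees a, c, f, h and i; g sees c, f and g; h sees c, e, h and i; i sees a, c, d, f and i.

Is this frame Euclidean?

Euclidean: no — a R d and a R f, but not d R f.

No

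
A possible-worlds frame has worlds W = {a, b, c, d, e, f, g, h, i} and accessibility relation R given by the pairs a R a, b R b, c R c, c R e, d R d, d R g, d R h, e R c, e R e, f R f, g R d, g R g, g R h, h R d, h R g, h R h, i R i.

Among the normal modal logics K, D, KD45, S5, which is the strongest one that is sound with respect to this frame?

S5

Serial (axiom D): yes — every world has a successor (e.g. a R a).
Euclidean (axiom 5): yes — any two successors of a common world are R-related.
Transitive (axiom 4): yes — every two-step R-path is closed by a direct edge.
Reflexive (axiom T): yes — every world is R-related to itself.
So F validates K, D, KD45, S5. The strongest is S5.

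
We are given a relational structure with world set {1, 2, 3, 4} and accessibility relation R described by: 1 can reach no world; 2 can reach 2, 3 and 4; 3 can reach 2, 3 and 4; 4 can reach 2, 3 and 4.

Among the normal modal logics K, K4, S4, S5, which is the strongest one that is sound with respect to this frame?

K4

Transitive (axiom 4): yes — every two-step R-path is closed by a direct edge.
Reflexive (axiom T): no — 1 is not related to itself.
Euclidean (axiom 5): yes — any two successors of a common world are R-related.
So F validates K, K4; S4 would additionally require R to be reflexive. The strongest is K4.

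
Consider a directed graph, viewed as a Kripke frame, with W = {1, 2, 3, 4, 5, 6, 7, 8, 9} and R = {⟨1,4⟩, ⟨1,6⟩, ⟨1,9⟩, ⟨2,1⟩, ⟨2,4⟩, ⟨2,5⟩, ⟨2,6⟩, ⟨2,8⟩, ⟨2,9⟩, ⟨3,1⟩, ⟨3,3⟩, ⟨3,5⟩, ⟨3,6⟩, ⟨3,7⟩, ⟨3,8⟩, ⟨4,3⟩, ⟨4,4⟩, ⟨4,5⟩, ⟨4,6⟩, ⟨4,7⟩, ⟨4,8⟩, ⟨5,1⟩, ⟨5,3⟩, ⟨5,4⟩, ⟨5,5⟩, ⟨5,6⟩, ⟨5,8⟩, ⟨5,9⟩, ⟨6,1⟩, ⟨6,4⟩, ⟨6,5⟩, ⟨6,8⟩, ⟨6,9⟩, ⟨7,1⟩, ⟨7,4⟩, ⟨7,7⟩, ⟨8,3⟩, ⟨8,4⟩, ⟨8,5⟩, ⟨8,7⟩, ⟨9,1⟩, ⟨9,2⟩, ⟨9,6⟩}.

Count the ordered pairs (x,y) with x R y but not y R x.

15

Enumerating: (1,4), (2,1), (2,4), (2,5), (2,6), (2,8), (3,1), (3,6), (3,7), (4,3), (5,1), (5,9), (6,8), (7,1), (8,7).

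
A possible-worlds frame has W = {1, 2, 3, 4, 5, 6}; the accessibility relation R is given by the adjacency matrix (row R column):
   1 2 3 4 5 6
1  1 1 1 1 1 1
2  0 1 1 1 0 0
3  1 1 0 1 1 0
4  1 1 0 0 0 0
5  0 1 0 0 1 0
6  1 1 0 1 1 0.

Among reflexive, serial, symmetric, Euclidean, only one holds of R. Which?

Reflexive: no — 3 is not related to itself.
Serial: yes — every world has a successor (e.g. 1 R 1).
Symmetric: no — 1 R 2 but not 2 R 1.
Euclidean: no — 1 R 2 and 1 R 5, but not 2 R 5.
Only serial holds.

serial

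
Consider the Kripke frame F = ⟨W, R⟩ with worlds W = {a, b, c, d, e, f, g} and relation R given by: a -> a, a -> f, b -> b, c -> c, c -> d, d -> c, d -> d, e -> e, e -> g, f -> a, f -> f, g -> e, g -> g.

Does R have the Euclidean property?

Yes

Euclidean: yes — any two successors of a common world are R-related.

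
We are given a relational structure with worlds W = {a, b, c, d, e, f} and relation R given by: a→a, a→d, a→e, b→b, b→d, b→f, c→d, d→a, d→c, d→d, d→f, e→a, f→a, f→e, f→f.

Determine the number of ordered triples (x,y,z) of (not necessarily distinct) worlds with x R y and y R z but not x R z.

Enumerating: (a,d,c), (a,d,f), (b,d,a), (b,d,c), (b,f,a), (b,f,e), (c,d,a), (c,d,c), (c,d,f), (d,a,e), (d,f,e), (e,a,d), (e,a,e), (f,a,d).

14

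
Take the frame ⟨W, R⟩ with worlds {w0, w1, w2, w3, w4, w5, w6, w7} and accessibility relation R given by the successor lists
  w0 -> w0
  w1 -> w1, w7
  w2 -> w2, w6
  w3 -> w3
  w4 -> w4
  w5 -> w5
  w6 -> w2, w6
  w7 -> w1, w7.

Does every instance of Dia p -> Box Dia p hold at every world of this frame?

The schema 5 characterises exactly the Euclidean frames.
Euclidean: yes — any two successors of a common world are R-related.

Yes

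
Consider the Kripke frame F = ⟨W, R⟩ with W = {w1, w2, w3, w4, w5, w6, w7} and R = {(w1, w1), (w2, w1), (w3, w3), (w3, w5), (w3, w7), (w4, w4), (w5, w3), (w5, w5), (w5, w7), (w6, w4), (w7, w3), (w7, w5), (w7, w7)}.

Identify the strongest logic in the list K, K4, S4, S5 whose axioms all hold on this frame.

K4

Transitive (axiom 4): yes — every two-step R-path is closed by a direct edge.
Reflexive (axiom T): no — w2 is not related to itself.
Euclidean (axiom 5): yes — any two successors of a common world are R-related.
So F validates K, K4; S4 would additionally require R to be reflexive. The strongest is K4.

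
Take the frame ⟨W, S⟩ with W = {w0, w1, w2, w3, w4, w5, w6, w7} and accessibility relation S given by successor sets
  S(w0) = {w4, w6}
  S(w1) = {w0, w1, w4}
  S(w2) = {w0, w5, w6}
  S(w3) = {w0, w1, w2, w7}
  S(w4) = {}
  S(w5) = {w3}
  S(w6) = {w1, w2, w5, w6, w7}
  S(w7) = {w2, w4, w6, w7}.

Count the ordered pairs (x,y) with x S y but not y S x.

Enumerating: (w0,w4), (w0,w6), (w1,w0), (w1,w4), (w2,w0), (w2,w5), (w3,w0), (w3,w1), (w3,w2), (w3,w7), (w5,w3), (w6,w1), (w6,w5), (w7,w2), (w7,w4).

15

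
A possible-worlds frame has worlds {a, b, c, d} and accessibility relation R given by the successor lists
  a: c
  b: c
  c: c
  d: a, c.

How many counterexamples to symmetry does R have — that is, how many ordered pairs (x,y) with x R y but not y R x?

4

Enumerating: (a,c), (b,c), (d,a), (d,c).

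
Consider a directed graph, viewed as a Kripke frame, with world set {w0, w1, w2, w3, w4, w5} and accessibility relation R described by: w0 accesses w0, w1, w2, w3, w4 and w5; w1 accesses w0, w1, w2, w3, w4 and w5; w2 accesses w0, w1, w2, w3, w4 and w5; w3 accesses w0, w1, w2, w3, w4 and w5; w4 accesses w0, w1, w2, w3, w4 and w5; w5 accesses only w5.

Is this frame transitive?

Transitive: yes — every two-step R-path is closed by a direct edge.

Yes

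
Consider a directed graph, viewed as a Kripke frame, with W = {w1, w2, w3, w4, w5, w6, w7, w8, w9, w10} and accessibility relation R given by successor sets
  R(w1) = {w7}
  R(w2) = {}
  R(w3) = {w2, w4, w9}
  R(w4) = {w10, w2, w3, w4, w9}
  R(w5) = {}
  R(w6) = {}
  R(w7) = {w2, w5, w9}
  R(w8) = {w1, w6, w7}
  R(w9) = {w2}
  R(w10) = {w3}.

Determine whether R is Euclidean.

No

Euclidean: no — w3 R w2 and w3 R w4, but not w2 R w4.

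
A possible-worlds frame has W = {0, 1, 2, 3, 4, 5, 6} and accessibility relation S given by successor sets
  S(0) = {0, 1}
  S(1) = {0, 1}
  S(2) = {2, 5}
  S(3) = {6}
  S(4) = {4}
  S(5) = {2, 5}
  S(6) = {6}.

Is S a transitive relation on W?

Transitive: yes — every two-step S-path is closed by a direct edge.

Yes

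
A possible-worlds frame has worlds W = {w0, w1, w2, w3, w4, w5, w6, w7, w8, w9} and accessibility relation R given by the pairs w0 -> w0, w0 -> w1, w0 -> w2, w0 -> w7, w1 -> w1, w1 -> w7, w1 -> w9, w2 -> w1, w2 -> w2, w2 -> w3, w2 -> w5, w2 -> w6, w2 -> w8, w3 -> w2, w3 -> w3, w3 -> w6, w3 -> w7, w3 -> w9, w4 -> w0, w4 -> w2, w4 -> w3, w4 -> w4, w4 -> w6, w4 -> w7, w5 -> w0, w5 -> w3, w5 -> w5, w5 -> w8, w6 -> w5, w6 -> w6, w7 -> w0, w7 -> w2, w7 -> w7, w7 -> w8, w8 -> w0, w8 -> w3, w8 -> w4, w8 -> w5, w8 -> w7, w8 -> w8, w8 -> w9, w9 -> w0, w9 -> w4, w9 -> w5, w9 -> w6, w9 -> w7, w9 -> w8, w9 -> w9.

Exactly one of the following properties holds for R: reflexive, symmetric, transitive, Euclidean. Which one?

reflexive

Reflexive: yes — every world is R-related to itself.
Symmetric: no — w0 R w1 but not w1 R w0.
Transitive: no — w0 R w1 and w1 R w9, but not w0 R w9.
Euclidean: no — w0 R w1 and w0 R w2, but not w1 R w2.
Only reflexive holds.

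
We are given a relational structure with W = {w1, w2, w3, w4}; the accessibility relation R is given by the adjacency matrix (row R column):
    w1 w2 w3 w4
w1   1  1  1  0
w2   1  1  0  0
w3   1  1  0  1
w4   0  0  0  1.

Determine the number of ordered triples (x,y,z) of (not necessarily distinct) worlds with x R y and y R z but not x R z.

Enumerating: (w1,w3,w4), (w2,w1,w3), (w3,w1,w3).

3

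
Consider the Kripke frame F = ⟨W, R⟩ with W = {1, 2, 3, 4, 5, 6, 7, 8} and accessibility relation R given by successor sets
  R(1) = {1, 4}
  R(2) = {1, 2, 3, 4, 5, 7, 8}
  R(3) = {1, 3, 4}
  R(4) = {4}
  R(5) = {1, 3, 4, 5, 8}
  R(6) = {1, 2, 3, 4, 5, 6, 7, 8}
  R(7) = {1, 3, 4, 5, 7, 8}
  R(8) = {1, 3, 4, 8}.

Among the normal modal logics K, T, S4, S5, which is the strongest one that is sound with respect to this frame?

S4

Reflexive (axiom T): yes — every world is R-related to itself.
Transitive (axiom 4): yes — every two-step R-path is closed by a direct edge.
Euclidean (axiom 5): no — 2 R 1 and 2 R 3, but not 1 R 3.
So F validates K, T, S4; S5 would additionally require R to be Euclidean. The strongest is S4.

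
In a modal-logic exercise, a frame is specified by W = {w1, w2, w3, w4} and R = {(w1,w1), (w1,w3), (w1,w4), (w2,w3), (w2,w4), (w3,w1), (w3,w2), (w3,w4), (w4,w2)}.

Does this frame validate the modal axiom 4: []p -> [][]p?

No

The schema 4 characterises exactly the transitive frames.
Transitive: no — w1 R w3 and w3 R w2, but not w1 R w2.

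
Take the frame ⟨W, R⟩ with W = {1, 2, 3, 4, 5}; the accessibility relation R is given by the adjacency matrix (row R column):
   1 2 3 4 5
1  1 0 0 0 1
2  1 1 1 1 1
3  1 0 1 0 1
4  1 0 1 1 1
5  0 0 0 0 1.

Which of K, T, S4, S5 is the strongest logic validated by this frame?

S4

Reflexive (axiom T): yes — every world is R-related to itself.
Transitive (axiom 4): yes — every two-step R-path is closed by a direct edge.
Euclidean (axiom 5): no — 2 R 1 and 2 R 3, but not 1 R 3.
So F validates K, T, S4; S5 would additionally require R to be Euclidean. The strongest is S4.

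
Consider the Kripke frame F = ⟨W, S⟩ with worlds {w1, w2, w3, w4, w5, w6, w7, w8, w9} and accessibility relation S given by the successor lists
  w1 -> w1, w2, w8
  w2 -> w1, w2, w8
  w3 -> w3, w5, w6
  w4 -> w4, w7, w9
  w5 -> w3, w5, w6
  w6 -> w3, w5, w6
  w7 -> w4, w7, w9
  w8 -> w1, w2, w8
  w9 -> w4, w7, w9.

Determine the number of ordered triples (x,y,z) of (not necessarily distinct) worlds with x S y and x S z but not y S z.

0

S is Euclidean; there are no such tuples.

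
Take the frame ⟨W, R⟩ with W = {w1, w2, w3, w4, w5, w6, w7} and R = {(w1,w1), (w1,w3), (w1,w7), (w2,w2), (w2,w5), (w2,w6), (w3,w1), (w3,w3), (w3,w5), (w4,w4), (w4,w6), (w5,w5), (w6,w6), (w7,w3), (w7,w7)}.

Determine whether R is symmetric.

Symmetric: no — w1 R w7 but not w7 R w1.

No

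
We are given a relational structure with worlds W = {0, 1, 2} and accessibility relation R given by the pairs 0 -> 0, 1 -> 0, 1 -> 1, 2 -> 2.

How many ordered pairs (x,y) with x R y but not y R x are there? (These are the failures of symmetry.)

Enumerating: (1,0).

1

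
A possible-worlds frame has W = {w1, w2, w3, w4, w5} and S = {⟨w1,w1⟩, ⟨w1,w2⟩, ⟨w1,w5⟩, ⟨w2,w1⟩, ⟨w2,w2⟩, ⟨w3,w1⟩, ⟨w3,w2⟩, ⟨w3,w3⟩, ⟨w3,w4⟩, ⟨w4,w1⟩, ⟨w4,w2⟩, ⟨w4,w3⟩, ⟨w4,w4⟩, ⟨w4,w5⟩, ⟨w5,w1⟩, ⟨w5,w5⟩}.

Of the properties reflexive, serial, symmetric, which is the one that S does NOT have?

symmetric

Reflexive: yes — every world is S-related to itself.
Serial: yes — every world has a successor (e.g. w1 S w1).
Symmetric: no — w3 S w1 but not w1 S w3.
Only symmetric fails.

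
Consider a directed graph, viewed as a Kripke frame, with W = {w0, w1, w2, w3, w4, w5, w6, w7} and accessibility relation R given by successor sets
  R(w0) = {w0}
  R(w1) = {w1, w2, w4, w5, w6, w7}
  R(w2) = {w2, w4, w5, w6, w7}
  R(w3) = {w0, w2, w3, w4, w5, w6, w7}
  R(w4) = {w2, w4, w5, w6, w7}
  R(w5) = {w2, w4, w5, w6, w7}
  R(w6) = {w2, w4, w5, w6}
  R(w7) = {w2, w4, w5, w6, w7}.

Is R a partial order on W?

Reflexive: yes — every world is R-related to itself.
Transitive: no — w6 R w2 and w2 R w7, but not w6 R w7.
Antisymmetric: no — w2 R w4 and w4 R w2 with w2 ≠ w4.
So R is not a partial order.

No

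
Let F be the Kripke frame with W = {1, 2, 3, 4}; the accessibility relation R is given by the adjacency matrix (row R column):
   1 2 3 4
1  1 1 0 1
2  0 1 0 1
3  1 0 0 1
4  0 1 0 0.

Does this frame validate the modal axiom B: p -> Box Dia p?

Axiom B corresponds to the accessibility relation being symmetric.
Symmetric: no — 1 R 2 but not 2 R 1.

No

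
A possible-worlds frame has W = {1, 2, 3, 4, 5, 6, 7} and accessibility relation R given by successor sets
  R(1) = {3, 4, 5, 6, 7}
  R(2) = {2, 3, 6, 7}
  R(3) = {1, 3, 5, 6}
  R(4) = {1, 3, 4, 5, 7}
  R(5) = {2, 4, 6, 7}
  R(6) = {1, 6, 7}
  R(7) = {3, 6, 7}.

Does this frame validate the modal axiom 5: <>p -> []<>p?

No

Axiom 5 corresponds to the accessibility relation being Euclidean.
Euclidean: no — 1 R 3 and 1 R 4, but not 3 R 4.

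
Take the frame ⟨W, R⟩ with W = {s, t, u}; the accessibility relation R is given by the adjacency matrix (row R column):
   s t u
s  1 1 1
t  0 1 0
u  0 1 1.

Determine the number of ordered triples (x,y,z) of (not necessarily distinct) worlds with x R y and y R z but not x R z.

0

R is transitive; there are no such tuples.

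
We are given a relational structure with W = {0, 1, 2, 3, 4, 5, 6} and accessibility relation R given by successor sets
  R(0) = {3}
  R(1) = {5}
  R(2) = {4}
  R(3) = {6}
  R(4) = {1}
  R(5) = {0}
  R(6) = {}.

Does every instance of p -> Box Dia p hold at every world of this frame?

No

Axiom B corresponds to the accessibility relation being symmetric.
Symmetric: no — 0 R 3 but not 3 R 0.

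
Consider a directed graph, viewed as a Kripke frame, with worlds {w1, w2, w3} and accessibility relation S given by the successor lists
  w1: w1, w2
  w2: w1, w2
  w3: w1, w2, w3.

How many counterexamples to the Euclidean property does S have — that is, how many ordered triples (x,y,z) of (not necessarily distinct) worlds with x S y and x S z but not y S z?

Enumerating: (w3,w1,w3), (w3,w2,w3).

2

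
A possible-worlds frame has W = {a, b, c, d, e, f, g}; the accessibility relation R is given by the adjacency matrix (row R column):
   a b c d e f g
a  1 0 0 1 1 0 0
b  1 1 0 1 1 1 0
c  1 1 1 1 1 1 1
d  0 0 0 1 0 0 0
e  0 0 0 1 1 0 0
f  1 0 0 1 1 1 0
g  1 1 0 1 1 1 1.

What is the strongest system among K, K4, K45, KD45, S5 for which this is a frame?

K4

Transitive (axiom 4): yes — every two-step R-path is closed by a direct edge.
Euclidean (axiom 5): no — a R d and a R e, but not d R e.
Serial (axiom D): yes — every world has a successor (e.g. a R a).
Reflexive (axiom T): yes — every world is R-related to itself.
So F validates K, K4; K45 would additionally require R to be Euclidean. The strongest is K4.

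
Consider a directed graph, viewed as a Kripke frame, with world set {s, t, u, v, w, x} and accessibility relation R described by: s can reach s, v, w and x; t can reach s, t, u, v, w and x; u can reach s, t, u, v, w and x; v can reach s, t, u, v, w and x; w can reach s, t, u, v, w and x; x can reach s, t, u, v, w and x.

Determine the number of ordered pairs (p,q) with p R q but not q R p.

2

Enumerating: (t,s), (u,s).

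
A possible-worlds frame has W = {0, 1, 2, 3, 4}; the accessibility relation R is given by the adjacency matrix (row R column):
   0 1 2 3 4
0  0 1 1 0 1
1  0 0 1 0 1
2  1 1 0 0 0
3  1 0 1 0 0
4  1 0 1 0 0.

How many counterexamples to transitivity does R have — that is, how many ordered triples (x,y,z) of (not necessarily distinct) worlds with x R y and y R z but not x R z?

15

Enumerating: (0,2,0), (0,4,0), (1,2,0), (1,2,1), (1,4,0), (2,0,2), (2,0,4), (2,1,2), (2,1,4), (3,0,1), (3,0,4), (3,2,1), (4,0,1), (4,0,4), (4,2,1).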